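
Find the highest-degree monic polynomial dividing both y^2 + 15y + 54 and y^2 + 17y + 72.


Factor each:
  y^2 + 15y + 54 = (y + 9)(y + 6)
  y^2 + 17y + 72 = (y + 9)(y + 8)
Common monic factor: y + 9


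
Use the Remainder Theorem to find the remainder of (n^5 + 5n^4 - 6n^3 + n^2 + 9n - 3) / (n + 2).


By the Remainder Theorem, the remainder equals p(-2):
  1*(-2)^5 = -32
  5*(-2)^4 = 80
  -6*(-2)^3 = 48
  1*(-2)^2 = 4
  9*(-2)^1 = -18
  constant: -3
Sum: -32 + 80 + 48 + 4 - 18 - 3 = 79


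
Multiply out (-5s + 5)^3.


Expand (-5s + 5)^3 by repeated multiplication:
  (-5s + 5)^2 = 25s^2 - 50s + 25
= -125s^3 + 375s^2 - 375s + 125


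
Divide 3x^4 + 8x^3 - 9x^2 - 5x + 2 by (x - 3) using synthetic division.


Synthetic division with c = 3. Coefficients: 3, 8, -9, -5, 2
Bring down 3.
  3 * 3 = 9; 9 + 8 = 17
  17 * 3 = 51; 51 - 9 = 42
  42 * 3 = 126; 126 - 5 = 121
  121 * 3 = 363; 363 + 2 = 365
Quotient: 3x^3 + 17x^2 + 42x + 121, Remainder: 365


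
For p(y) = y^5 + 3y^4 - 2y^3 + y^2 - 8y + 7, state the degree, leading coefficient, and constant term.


Highest power of y is 5, with coefficient 1. Constant term is 7.
Degree = 5, leading coefficient = 1, constant term = 7


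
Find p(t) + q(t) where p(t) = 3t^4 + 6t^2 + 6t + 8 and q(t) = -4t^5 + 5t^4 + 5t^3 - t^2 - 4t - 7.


Align terms by degree and add:
  3t^4 + 6t^2 + 6t + 8
  -4t^5 + 5t^4 + 5t^3 - t^2 - 4t - 7
= -4t^5 + 8t^4 + 5t^3 + 5t^2 + 2t + 1


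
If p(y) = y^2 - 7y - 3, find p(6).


Using direct substitution:
  1 * (6)^2 = 36
  -7 * (6)^1 = -42
  constant: -3
Sum = 36 - 42 - 3 = -9


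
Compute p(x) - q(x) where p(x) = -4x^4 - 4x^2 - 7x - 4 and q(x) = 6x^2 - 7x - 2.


Distribute the minus sign:
  (-4x^4 - 4x^2 - 7x - 4)
- (6x^2 - 7x - 2)
Negate second polynomial: -6x^2 + 7x + 2
Add: -4x^4 - 10x^2 - 2


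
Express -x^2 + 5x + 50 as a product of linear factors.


Roots satisfy r1 + r2 = -b/a = 5 and r1*r2 = c/a = -50.
So r1 = 10, r2 = -5.
-x^2 + 5x + 50 = -(x - r1)(x - r2) = -(x - 10)(x + 5)


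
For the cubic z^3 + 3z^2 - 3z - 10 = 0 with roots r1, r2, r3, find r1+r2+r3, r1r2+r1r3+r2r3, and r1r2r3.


Monic cubic z^3+bz^2+cz+d=0: sum=-b, pairwise sum=c, product=-d.
b=3, c=-3, d=-10
r1+r2+r3 = -3
r1r2+r1r3+r2r3 = -3
r1r2r3 = 10


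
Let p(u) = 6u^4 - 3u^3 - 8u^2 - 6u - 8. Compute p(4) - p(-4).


p(4) = 1184
p(-4) = 1616
p(4) - p(-4) = 1184 - 1616 = -432


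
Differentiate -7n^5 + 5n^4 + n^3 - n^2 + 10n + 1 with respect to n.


Apply the power rule term by term:
  d/dn(-7n^5) = -35n^4
  d/dn(5n^4) = 20n^3
  d/dn(n^3) = 3n^2
  d/dn(-n^2) = -2n
  d/dn(10n) = 10
  d/dn(1) = 0
p'(n) = -35n^4 + 20n^3 + 3n^2 - 2n + 10


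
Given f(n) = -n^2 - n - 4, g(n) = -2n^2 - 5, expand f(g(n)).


Substitute g(n) into f:
f(g(n)) = -1*(-2n^2 - 5)^2 + (-1)*(-2n^2 - 5) + (-4)
(-2n^2 - 5)^2 = 4n^4 + 20n^2 + 25
Expand and combine: -4n^4 - 18n^2 - 24


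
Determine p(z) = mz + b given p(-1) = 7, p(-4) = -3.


p(z) = mz + b. Using p(-1)=7, p(-4)=-3:
m = (7 + 3)/(-1 + 4) = 10/3 = 10/3
b = 7 - m*(-1) = 7 + 10/3 = 31/3
p(z) = (10/3)z + (31/3)


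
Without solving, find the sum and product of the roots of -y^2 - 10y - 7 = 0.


For ay^2+by+c=0: sum = -b/a, product = c/a.
a=-1, b=-10, c=-7
Sum = -(-10)/-1 = -10
Product = (-7)/-1 = 7


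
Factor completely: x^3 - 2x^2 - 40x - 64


Try integer roots (divisors of -64). x=8: p(8)=0.
Divide out (x - 8): quotient is x^2 + 6x + 8.
Factor the quadratic: (x + 2)(x + 4)
Result: (x - 8)(x + 2)(x + 4)


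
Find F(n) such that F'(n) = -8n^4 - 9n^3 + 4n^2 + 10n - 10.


Reverse power rule on each term:
  ∫ -8n^4 dn = -(8/5)n^5
  ∫ -9n^3 dn = -(9/4)n^4
  ∫ 4n^2 dn = (4/3)n^3
  ∫ 10n dn = 5n^2
  ∫ -10 dn = -10n
F(n) = -(8/5)n^5 - (9/4)n^4 + (4/3)n^3 + 5n^2 - 10n + C


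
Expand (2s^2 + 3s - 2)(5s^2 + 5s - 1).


Distribute each term of the first polynomial:
  (2s^2)(5s^2 + 5s - 1) = 10s^4 + 10s^3 - 2s^2
  (3s)(5s^2 + 5s - 1) = 15s^3 + 15s^2 - 3s
  (-2)(5s^2 + 5s - 1) = -10s^2 - 10s + 2
Sum: 10s^4 + 25s^3 + 3s^2 - 13s + 2


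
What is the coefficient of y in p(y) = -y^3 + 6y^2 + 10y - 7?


Read off the coefficient of y: 10


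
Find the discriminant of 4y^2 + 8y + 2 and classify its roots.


D = b^2 - 4ac = (8)^2 - 4(4)(2) = 64 - 32 = 32
Since D > 0: two distinct irrational roots


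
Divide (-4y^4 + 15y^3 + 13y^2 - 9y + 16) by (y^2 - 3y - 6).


(-4y^4 + 15y^3 + 13y^2 - 9y + 16) / (y^2 - 3y - 6)
Step 1: -4y^2 * (y^2 - 3y - 6) = -4y^4 + 12y^3 + 24y^2; subtract.
Step 2: 3y * (y^2 - 3y - 6) = 3y^3 - 9y^2 - 18y; subtract.
Step 3: -2 * (y^2 - 3y - 6) = -2y^2 + 6y + 12; subtract.
Quotient: -4y^2 + 3y - 2, Remainder: 3y + 4


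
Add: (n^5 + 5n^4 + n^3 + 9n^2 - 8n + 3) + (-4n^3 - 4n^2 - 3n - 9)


Align terms by degree and add:
  n^5 + 5n^4 + n^3 + 9n^2 - 8n + 3
  -4n^3 - 4n^2 - 3n - 9
= n^5 + 5n^4 - 3n^3 + 5n^2 - 11n - 6


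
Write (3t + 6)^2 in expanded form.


Expand (3t + 6)^2 by repeated multiplication:
= 9t^2 + 36t + 36


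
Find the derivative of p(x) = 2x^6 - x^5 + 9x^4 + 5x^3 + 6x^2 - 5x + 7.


Apply the power rule term by term:
  d/dx(2x^6) = 12x^5
  d/dx(-x^5) = -5x^4
  d/dx(9x^4) = 36x^3
  d/dx(5x^3) = 15x^2
  d/dx(6x^2) = 12x
  d/dx(-5x) = -5
  d/dx(7) = 0
p'(x) = 12x^5 - 5x^4 + 36x^3 + 15x^2 + 12x - 5


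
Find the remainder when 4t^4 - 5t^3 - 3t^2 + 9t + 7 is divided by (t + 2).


By the Remainder Theorem, the remainder equals p(-2):
  4*(-2)^4 = 64
  -5*(-2)^3 = 40
  -3*(-2)^2 = -12
  9*(-2)^1 = -18
  constant: 7
Sum: 64 + 40 - 12 - 18 + 7 = 81


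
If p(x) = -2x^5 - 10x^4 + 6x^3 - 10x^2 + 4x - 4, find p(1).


Using direct substitution:
  -2 * (1)^5 = -2
  -10 * (1)^4 = -10
  6 * (1)^3 = 6
  -10 * (1)^2 = -10
  4 * (1)^1 = 4
  constant: -4
Sum = -2 - 10 + 6 - 10 + 4 - 4 = -16


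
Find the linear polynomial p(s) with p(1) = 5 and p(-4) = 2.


p(s) = ms + b. Using p(1)=5, p(-4)=2:
m = (5 - 2)/(1 + 4) = 3/5 = 3/5
b = 5 - m*(1) = 5 - 3/5 = 22/5
p(s) = (3/5)s + (22/5)


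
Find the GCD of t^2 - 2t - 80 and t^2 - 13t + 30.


Factor each:
  t^2 - 2t - 80 = (t - 10)(t + 8)
  t^2 - 13t + 30 = (t - 10)(t - 3)
Common monic factor: t - 10


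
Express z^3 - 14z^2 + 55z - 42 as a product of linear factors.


Try integer roots (divisors of -42). z=7: p(7)=0.
Divide out (z - 7): quotient is z^2 - 7z + 6.
Factor the quadratic: (z - 6)(z - 1)
Result: (z - 7)(z - 6)(z - 1)


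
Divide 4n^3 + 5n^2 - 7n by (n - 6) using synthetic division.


Synthetic division with c = 6. Coefficients: 4, 5, -7, 0
Bring down 4.
  4 * 6 = 24; 24 + 5 = 29
  29 * 6 = 174; 174 - 7 = 167
  167 * 6 = 1002; 1002 + 0 = 1002
Quotient: 4n^2 + 29n + 167, Remainder: 1002


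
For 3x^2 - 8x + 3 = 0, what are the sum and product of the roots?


For ax^2+bx+c=0: sum = -b/a, product = c/a.
a=3, b=-8, c=3
Sum = -(-8)/3 = 8/3
Product = (3)/3 = 1


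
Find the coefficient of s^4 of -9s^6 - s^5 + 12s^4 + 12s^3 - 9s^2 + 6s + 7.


Read off the coefficient of s^4: 12


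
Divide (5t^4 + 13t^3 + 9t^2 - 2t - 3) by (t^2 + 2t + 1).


(5t^4 + 13t^3 + 9t^2 - 2t - 3) / (t^2 + 2t + 1)
Step 1: 5t^2 * (t^2 + 2t + 1) = 5t^4 + 10t^3 + 5t^2; subtract.
Step 2: 3t * (t^2 + 2t + 1) = 3t^3 + 6t^2 + 3t; subtract.
Step 3: -2 * (t^2 + 2t + 1) = -2t^2 - 4t - 2; subtract.
Quotient: 5t^2 + 3t - 2, Remainder: -t - 1


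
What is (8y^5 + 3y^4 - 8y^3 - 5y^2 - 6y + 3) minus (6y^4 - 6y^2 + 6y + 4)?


Distribute the minus sign:
  (8y^5 + 3y^4 - 8y^3 - 5y^2 - 6y + 3)
- (6y^4 - 6y^2 + 6y + 4)
Negate second polynomial: -6y^4 + 6y^2 - 6y - 4
Add: 8y^5 - 3y^4 - 8y^3 + y^2 - 12y - 1


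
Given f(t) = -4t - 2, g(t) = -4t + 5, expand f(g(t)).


Substitute g(t) into f:
f(g(t)) = -4*(-4t + 5) + (-2)
Expand and combine: 16t - 22


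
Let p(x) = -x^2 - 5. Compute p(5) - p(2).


p(5) = -30
p(2) = -9
p(5) - p(2) = -30 + 9 = -21


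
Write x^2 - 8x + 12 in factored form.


Roots satisfy r1 + r2 = -b/a = 8 and r1*r2 = c/a = 12.
So r1 = 2, r2 = 6.
x^2 - 8x + 12 = (x - r1)(x - r2) = (x - 2)(x - 6)


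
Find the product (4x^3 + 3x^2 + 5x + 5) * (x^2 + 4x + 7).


Distribute each term of the first polynomial:
  (4x^3)(x^2 + 4x + 7) = 4x^5 + 16x^4 + 28x^3
  (3x^2)(x^2 + 4x + 7) = 3x^4 + 12x^3 + 21x^2
  (5x)(x^2 + 4x + 7) = 5x^3 + 20x^2 + 35x
  (5)(x^2 + 4x + 7) = 5x^2 + 20x + 35
Sum: 4x^5 + 19x^4 + 45x^3 + 46x^2 + 55x + 35


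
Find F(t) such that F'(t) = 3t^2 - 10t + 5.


Reverse power rule on each term:
  ∫ 3t^2 dt = t^3
  ∫ -10t dt = -5t^2
  ∫ 5 dt = 5t
F(t) = t^3 - 5t^2 + 5t + C


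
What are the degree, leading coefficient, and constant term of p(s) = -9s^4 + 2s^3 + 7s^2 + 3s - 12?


Highest power of s is 4, with coefficient -9. Constant term is -12.
Degree = 4, leading coefficient = -9, constant term = -12


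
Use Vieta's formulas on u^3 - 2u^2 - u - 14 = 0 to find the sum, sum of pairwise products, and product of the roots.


Monic cubic u^3+bu^2+cu+d=0: sum=-b, pairwise sum=c, product=-d.
b=-2, c=-1, d=-14
r1+r2+r3 = 2
r1r2+r1r3+r2r3 = -1
r1r2r3 = 14


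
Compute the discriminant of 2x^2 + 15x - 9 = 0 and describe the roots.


D = b^2 - 4ac = (15)^2 - 4(2)(-9) = 225 + 72 = 297
Since D > 0: two distinct irrational roots


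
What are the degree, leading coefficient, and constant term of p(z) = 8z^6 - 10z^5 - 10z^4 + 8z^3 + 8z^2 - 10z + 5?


Highest power of z is 6, with coefficient 8. Constant term is 5.
Degree = 6, leading coefficient = 8, constant term = 5


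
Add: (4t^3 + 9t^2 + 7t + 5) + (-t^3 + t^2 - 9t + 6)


Align terms by degree and add:
  4t^3 + 9t^2 + 7t + 5
  -t^3 + t^2 - 9t + 6
= 3t^3 + 10t^2 - 2t + 11


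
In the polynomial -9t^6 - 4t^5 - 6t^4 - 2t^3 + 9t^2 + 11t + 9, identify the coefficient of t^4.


Read off the coefficient of t^4: -6


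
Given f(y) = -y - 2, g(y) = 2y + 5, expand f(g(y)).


Substitute g(y) into f:
f(g(y)) = -1*(2y + 5) + (-2)
Expand and combine: -2y - 7


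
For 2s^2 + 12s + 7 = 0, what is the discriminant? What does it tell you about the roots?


D = b^2 - 4ac = (12)^2 - 4(2)(7) = 144 - 56 = 88
Since D > 0: two distinct irrational roots


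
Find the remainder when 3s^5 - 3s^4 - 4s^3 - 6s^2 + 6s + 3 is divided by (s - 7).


By the Remainder Theorem, the remainder equals p(7):
  3*(7)^5 = 50421
  -3*(7)^4 = -7203
  -4*(7)^3 = -1372
  -6*(7)^2 = -294
  6*(7)^1 = 42
  constant: 3
Sum: 50421 - 7203 - 1372 - 294 + 42 + 3 = 41597


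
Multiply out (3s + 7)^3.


Expand (3s + 7)^3 by repeated multiplication:
  (3s + 7)^2 = 9s^2 + 42s + 49
= 27s^3 + 189s^2 + 441s + 343


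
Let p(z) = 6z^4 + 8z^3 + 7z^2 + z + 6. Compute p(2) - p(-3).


p(2) = 196
p(-3) = 336
p(2) - p(-3) = 196 - 336 = -140


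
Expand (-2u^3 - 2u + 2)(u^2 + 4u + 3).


Distribute each term of the first polynomial:
  (-2u^3)(u^2 + 4u + 3) = -2u^5 - 8u^4 - 6u^3
  (-2u)(u^2 + 4u + 3) = -2u^3 - 8u^2 - 6u
  (2)(u^2 + 4u + 3) = 2u^2 + 8u + 6
Sum: -2u^5 - 8u^4 - 8u^3 - 6u^2 + 2u + 6


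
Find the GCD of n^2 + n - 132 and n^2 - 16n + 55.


Factor each:
  n^2 + n - 132 = (n - 11)(n + 12)
  n^2 - 16n + 55 = (n - 11)(n - 5)
Common monic factor: n - 11


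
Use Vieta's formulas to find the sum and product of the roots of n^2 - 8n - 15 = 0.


For an^2+bn+c=0: sum = -b/a, product = c/a.
a=1, b=-8, c=-15
Sum = -(-8)/1 = 8
Product = (-15)/1 = -15


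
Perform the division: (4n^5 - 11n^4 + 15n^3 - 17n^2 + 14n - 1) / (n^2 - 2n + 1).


(4n^5 - 11n^4 + 15n^3 - 17n^2 + 14n - 1) / (n^2 - 2n + 1)
Step 1: 4n^3 * (n^2 - 2n + 1) = 4n^5 - 8n^4 + 4n^3; subtract.
Step 2: -3n^2 * (n^2 - 2n + 1) = -3n^4 + 6n^3 - 3n^2; subtract.
Step 3: 5n * (n^2 - 2n + 1) = 5n^3 - 10n^2 + 5n; subtract.
Step 4: -4 * (n^2 - 2n + 1) = -4n^2 + 8n - 4; subtract.
Quotient: 4n^3 - 3n^2 + 5n - 4, Remainder: n + 3


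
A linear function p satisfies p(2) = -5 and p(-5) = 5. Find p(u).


p(u) = mu + b. Using p(2)=-5, p(-5)=5:
m = (-5 - 5)/(2 + 5) = -10/7 = -10/7
b = -5 - m*(2) = -5 + 20/7 = -15/7
p(u) = -(10/7)u - (15/7)


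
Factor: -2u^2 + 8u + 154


Roots satisfy r1 + r2 = -b/a = 4 and r1*r2 = c/a = -77.
So r1 = 11, r2 = -7.
-2u^2 + 8u + 154 = -2(u - r1)(u - r2) = -2(u - 11)(u + 7)


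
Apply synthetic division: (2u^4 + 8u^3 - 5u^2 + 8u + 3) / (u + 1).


Synthetic division with c = -1. Coefficients: 2, 8, -5, 8, 3
Bring down 2.
  2 * -1 = -2; -2 + 8 = 6
  6 * -1 = -6; -6 - 5 = -11
  -11 * -1 = 11; 11 + 8 = 19
  19 * -1 = -19; -19 + 3 = -16
Quotient: 2u^3 + 6u^2 - 11u + 19, Remainder: -16


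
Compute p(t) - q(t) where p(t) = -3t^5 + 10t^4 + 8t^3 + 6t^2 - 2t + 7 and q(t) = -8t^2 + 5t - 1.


Distribute the minus sign:
  (-3t^5 + 10t^4 + 8t^3 + 6t^2 - 2t + 7)
- (-8t^2 + 5t - 1)
Negate second polynomial: 8t^2 - 5t + 1
Add: -3t^5 + 10t^4 + 8t^3 + 14t^2 - 7t + 8


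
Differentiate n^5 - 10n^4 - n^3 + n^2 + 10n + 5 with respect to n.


Apply the power rule term by term:
  d/dn(n^5) = 5n^4
  d/dn(-10n^4) = -40n^3
  d/dn(-n^3) = -3n^2
  d/dn(n^2) = 2n
  d/dn(10n) = 10
  d/dn(5) = 0
p'(n) = 5n^4 - 40n^3 - 3n^2 + 2n + 10


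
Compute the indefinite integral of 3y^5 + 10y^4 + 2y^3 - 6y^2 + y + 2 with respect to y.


Reverse power rule on each term:
  ∫ 3y^5 dy = (1/2)y^6
  ∫ 10y^4 dy = 2y^5
  ∫ 2y^3 dy = (1/2)y^4
  ∫ -6y^2 dy = -2y^3
  ∫ y dy = (1/2)y^2
  ∫ 2 dy = 2y
F(y) = (1/2)y^6 + 2y^5 + (1/2)y^4 - 2y^3 + (1/2)y^2 + 2y + C


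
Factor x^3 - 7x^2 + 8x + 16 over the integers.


Try integer roots (divisors of 16). x=4: p(4)=0.
Divide out (x - 4): quotient is x^2 - 3x - 4.
Factor the quadratic: (x - 4)(x + 1)
Result: (x - 4)(x - 4)(x + 1)


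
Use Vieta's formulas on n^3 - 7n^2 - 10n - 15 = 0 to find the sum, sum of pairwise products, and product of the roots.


Monic cubic n^3+bn^2+cn+d=0: sum=-b, pairwise sum=c, product=-d.
b=-7, c=-10, d=-15
r1+r2+r3 = 7
r1r2+r1r3+r2r3 = -10
r1r2r3 = 15


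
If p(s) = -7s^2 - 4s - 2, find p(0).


Using direct substitution:
  -7 * (0)^2 = 0
  -4 * (0)^1 = 0
  constant: -2
Sum = 0 + 0 - 2 = -2


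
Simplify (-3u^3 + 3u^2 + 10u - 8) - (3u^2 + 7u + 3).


Distribute the minus sign:
  (-3u^3 + 3u^2 + 10u - 8)
- (3u^2 + 7u + 3)
Negate second polynomial: -3u^2 - 7u - 3
Add: -3u^3 + 3u - 11


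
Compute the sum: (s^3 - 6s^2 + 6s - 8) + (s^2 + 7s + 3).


Align terms by degree and add:
  s^3 - 6s^2 + 6s - 8
+ s^2 + 7s + 3
= s^3 - 5s^2 + 13s - 5


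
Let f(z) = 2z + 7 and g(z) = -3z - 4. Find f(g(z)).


Substitute g(z) into f:
f(g(z)) = 2*(-3z - 4) + 7
Expand and combine: -6z - 1


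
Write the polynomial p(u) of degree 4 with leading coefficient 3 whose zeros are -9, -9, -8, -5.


p(u) = 3(u + 9)(u + 9)(u + 8)(u + 5)
Expand: 3u^4 + 93u^3 + 1065u^2 + 5319u + 9720


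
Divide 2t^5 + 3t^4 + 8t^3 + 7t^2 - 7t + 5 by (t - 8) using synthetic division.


Synthetic division with c = 8. Coefficients: 2, 3, 8, 7, -7, 5
Bring down 2.
  2 * 8 = 16; 16 + 3 = 19
  19 * 8 = 152; 152 + 8 = 160
  160 * 8 = 1280; 1280 + 7 = 1287
  1287 * 8 = 10296; 10296 - 7 = 10289
  10289 * 8 = 82312; 82312 + 5 = 82317
Quotient: 2t^4 + 19t^3 + 160t^2 + 1287t + 10289, Remainder: 82317


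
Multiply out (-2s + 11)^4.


Expand (-2s + 11)^4 by repeated multiplication:
  (-2s + 11)^2 = 4s^2 - 44s + 121
  (-2s + 11)^3 = -8s^3 + 132s^2 - 726s + 1331
= 16s^4 - 352s^3 + 2904s^2 - 10648s + 14641


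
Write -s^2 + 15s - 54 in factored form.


Roots satisfy r1 + r2 = -b/a = 15 and r1*r2 = c/a = 54.
So r1 = 9, r2 = 6.
-s^2 + 15s - 54 = -(s - r1)(s - r2) = -(s - 9)(s - 6)


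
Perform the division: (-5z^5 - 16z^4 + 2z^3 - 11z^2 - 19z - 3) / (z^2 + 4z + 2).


(-5z^5 - 16z^4 + 2z^3 - 11z^2 - 19z - 3) / (z^2 + 4z + 2)
Step 1: -5z^3 * (z^2 + 4z + 2) = -5z^5 - 20z^4 - 10z^3; subtract.
Step 2: 4z^2 * (z^2 + 4z + 2) = 4z^4 + 16z^3 + 8z^2; subtract.
Step 3: -4z * (z^2 + 4z + 2) = -4z^3 - 16z^2 - 8z; subtract.
Step 4: -3 * (z^2 + 4z + 2) = -3z^2 - 12z - 6; subtract.
Quotient: -5z^3 + 4z^2 - 4z - 3, Remainder: z + 3


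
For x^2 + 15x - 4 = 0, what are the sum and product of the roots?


For ax^2+bx+c=0: sum = -b/a, product = c/a.
a=1, b=15, c=-4
Sum = -(15)/1 = -15
Product = (-4)/1 = -4


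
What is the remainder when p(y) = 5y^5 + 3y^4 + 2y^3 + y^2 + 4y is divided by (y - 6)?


By the Remainder Theorem, the remainder equals p(6):
  5*(6)^5 = 38880
  3*(6)^4 = 3888
  2*(6)^3 = 432
  1*(6)^2 = 36
  4*(6)^1 = 24
  constant: 0
Sum: 38880 + 3888 + 432 + 36 + 24 + 0 = 43260


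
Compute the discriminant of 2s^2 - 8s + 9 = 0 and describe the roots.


D = b^2 - 4ac = (-8)^2 - 4(2)(9) = 64 - 72 = -8
Since D < 0: two complex conjugate roots (no real roots)


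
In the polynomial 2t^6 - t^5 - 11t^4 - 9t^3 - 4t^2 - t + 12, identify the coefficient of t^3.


Read off the coefficient of t^3: -9


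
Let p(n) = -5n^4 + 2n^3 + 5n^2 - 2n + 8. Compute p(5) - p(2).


p(5) = -2752
p(2) = -40
p(5) - p(2) = -2752 + 40 = -2712


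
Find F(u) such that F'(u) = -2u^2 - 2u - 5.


Reverse power rule on each term:
  ∫ -2u^2 du = -(2/3)u^3
  ∫ -2u du = -u^2
  ∫ -5 du = -5u
F(u) = -(2/3)u^3 - u^2 - 5u + C


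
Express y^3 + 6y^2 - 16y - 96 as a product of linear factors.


Try integer roots (divisors of -96). y=4: p(4)=0.
Divide out (y - 4): quotient is y^2 + 10y + 24.
Factor the quadratic: (y + 6)(y + 4)
Result: (y - 4)(y + 6)(y + 4)


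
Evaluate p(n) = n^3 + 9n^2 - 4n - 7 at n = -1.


Using direct substitution:
  1 * (-1)^3 = -1
  9 * (-1)^2 = 9
  -4 * (-1)^1 = 4
  constant: -7
Sum = -1 + 9 + 4 - 7 = 5


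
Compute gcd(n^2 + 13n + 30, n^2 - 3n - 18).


Factor each:
  n^2 + 13n + 30 = (n + 3)(n + 10)
  n^2 - 3n - 18 = (n + 3)(n - 6)
Common monic factor: n + 3


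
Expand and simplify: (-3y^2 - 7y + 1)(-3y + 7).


Distribute each term of the first polynomial:
  (-3y^2)(-3y + 7) = 9y^3 - 21y^2
  (-7y)(-3y + 7) = 21y^2 - 49y
  (1)(-3y + 7) = -3y + 7
Sum: 9y^3 - 52y + 7


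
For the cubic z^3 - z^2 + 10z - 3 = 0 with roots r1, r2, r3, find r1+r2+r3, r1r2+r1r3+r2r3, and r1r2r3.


Monic cubic z^3+bz^2+cz+d=0: sum=-b, pairwise sum=c, product=-d.
b=-1, c=10, d=-3
r1+r2+r3 = 1
r1r2+r1r3+r2r3 = 10
r1r2r3 = 3


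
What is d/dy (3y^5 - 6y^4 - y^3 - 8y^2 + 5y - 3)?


Apply the power rule term by term:
  d/dy(3y^5) = 15y^4
  d/dy(-6y^4) = -24y^3
  d/dy(-y^3) = -3y^2
  d/dy(-8y^2) = -16y
  d/dy(5y) = 5
  d/dy(-3) = 0
p'(y) = 15y^4 - 24y^3 - 3y^2 - 16y + 5


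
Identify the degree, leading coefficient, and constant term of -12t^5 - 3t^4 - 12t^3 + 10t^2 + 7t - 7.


Highest power of t is 5, with coefficient -12. Constant term is -7.
Degree = 5, leading coefficient = -12, constant term = -7


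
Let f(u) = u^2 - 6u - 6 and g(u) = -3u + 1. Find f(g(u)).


Substitute g(u) into f:
f(g(u)) = 1*(-3u + 1)^2 + (-6)*(-3u + 1) + (-6)
(-3u + 1)^2 = 9u^2 - 6u + 1
Expand and combine: 9u^2 + 12u - 11


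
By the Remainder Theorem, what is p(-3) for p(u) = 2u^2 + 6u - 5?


By the Remainder Theorem, the remainder equals p(-3):
  2*(-3)^2 = 18
  6*(-3)^1 = -18
  constant: -5
Sum: 18 - 18 - 5 = -5


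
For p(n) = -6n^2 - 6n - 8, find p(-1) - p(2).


p(-1) = -8
p(2) = -44
p(-1) - p(2) = -8 + 44 = 36


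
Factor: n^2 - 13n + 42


Roots satisfy r1 + r2 = -b/a = 13 and r1*r2 = c/a = 42.
So r1 = 6, r2 = 7.
n^2 - 13n + 42 = (n - r1)(n - r2) = (n - 6)(n - 7)


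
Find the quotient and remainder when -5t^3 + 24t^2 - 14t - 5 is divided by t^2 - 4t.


(-5t^3 + 24t^2 - 14t - 5) / (t^2 - 4t)
Step 1: -5t * (t^2 - 4t) = -5t^3 + 20t^2; subtract.
Step 2: 4 * (t^2 - 4t) = 4t^2 - 16t; subtract.
Quotient: -5t + 4, Remainder: 2t - 5


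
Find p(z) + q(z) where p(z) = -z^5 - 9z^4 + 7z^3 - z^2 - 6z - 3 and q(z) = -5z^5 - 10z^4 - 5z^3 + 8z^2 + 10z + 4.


Align terms by degree and add:
  -z^5 - 9z^4 + 7z^3 - z^2 - 6z - 3
  -5z^5 - 10z^4 - 5z^3 + 8z^2 + 10z + 4
= -6z^5 - 19z^4 + 2z^3 + 7z^2 + 4z + 1


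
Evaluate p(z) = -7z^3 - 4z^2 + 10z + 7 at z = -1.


Using direct substitution:
  -7 * (-1)^3 = 7
  -4 * (-1)^2 = -4
  10 * (-1)^1 = -10
  constant: 7
Sum = 7 - 4 - 10 + 7 = 0


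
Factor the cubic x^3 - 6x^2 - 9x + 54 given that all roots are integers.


Try integer roots (divisors of 54). x=3: p(3)=0.
Divide out (x - 3): quotient is x^2 - 3x - 18.
Factor the quadratic: (x + 3)(x - 6)
Result: (x - 3)(x + 3)(x - 6)


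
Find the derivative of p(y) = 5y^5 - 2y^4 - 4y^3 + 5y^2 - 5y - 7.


Apply the power rule term by term:
  d/dy(5y^5) = 25y^4
  d/dy(-2y^4) = -8y^3
  d/dy(-4y^3) = -12y^2
  d/dy(5y^2) = 10y
  d/dy(-5y) = -5
  d/dy(-7) = 0
p'(y) = 25y^4 - 8y^3 - 12y^2 + 10y - 5


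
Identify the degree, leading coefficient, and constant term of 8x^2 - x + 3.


Highest power of x is 2, with coefficient 8. Constant term is 3.
Degree = 2, leading coefficient = 8, constant term = 3


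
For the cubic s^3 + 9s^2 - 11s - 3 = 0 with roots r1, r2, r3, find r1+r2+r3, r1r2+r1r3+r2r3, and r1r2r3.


Monic cubic s^3+bs^2+cs+d=0: sum=-b, pairwise sum=c, product=-d.
b=9, c=-11, d=-3
r1+r2+r3 = -9
r1r2+r1r3+r2r3 = -11
r1r2r3 = 3


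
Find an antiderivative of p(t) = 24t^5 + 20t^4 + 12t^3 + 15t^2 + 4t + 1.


Reverse power rule on each term:
  ∫ 24t^5 dt = 4t^6
  ∫ 20t^4 dt = 4t^5
  ∫ 12t^3 dt = 3t^4
  ∫ 15t^2 dt = 5t^3
  ∫ 4t dt = 2t^2
  ∫ 1 dt = t
F(t) = 4t^6 + 4t^5 + 3t^4 + 5t^3 + 2t^2 + t + C


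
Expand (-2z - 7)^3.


Expand (-2z - 7)^3 by repeated multiplication:
  (-2z - 7)^2 = 4z^2 + 28z + 49
= -8z^3 - 84z^2 - 294z - 343


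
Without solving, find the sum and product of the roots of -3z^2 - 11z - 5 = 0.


For az^2+bz+c=0: sum = -b/a, product = c/a.
a=-3, b=-11, c=-5
Sum = -(-11)/-3 = -11/3
Product = (-5)/-3 = 5/3


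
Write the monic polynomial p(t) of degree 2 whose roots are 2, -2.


p(t) = (t - 2)(t + 2)
Expand: t^2 - 4


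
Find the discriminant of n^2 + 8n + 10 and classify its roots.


D = b^2 - 4ac = (8)^2 - 4(1)(10) = 64 - 40 = 24
Since D > 0: two distinct irrational roots


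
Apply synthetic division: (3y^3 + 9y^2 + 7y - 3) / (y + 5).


Synthetic division with c = -5. Coefficients: 3, 9, 7, -3
Bring down 3.
  3 * -5 = -15; -15 + 9 = -6
  -6 * -5 = 30; 30 + 7 = 37
  37 * -5 = -185; -185 - 3 = -188
Quotient: 3y^2 - 6y + 37, Remainder: -188


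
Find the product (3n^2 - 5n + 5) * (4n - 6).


Distribute each term of the first polynomial:
  (3n^2)(4n - 6) = 12n^3 - 18n^2
  (-5n)(4n - 6) = -20n^2 + 30n
  (5)(4n - 6) = 20n - 30
Sum: 12n^3 - 38n^2 + 50n - 30


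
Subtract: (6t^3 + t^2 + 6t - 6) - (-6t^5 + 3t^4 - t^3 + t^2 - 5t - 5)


Distribute the minus sign:
  (6t^3 + t^2 + 6t - 6)
- (-6t^5 + 3t^4 - t^3 + t^2 - 5t - 5)
Negate second polynomial: 6t^5 - 3t^4 + t^3 - t^2 + 5t + 5
Add: 6t^5 - 3t^4 + 7t^3 + 11t - 1


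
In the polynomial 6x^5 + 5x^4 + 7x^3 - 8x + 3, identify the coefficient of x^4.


Read off the coefficient of x^4: 5


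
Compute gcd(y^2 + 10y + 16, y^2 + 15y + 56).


Factor each:
  y^2 + 10y + 16 = (y + 8)(y + 2)
  y^2 + 15y + 56 = (y + 8)(y + 7)
Common monic factor: y + 8


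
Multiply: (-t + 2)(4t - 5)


Distribute each term of the first polynomial:
  (-t)(4t - 5) = -4t^2 + 5t
  (2)(4t - 5) = 8t - 10
Sum: -4t^2 + 13t - 10


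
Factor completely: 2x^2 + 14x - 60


Roots satisfy r1 + r2 = -b/a = -7 and r1*r2 = c/a = -30.
So r1 = -10, r2 = 3.
2x^2 + 14x - 60 = 2(x - r1)(x - r2) = 2(x + 10)(x - 3)


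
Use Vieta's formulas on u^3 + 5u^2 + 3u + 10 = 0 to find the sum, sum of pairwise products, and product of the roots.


Monic cubic u^3+bu^2+cu+d=0: sum=-b, pairwise sum=c, product=-d.
b=5, c=3, d=10
r1+r2+r3 = -5
r1r2+r1r3+r2r3 = 3
r1r2r3 = -10


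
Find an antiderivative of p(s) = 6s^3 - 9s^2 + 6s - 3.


Reverse power rule on each term:
  ∫ 6s^3 ds = (3/2)s^4
  ∫ -9s^2 ds = -3s^3
  ∫ 6s ds = 3s^2
  ∫ -3 ds = -3s
F(s) = (3/2)s^4 - 3s^3 + 3s^2 - 3s + C


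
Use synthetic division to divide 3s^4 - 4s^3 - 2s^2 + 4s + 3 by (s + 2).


Synthetic division with c = -2. Coefficients: 3, -4, -2, 4, 3
Bring down 3.
  3 * -2 = -6; -6 - 4 = -10
  -10 * -2 = 20; 20 - 2 = 18
  18 * -2 = -36; -36 + 4 = -32
  -32 * -2 = 64; 64 + 3 = 67
Quotient: 3s^3 - 10s^2 + 18s - 32, Remainder: 67


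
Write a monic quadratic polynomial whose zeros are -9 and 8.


p(x) = (x + 9)(x - 8)
Expand: x^2 + x - 72


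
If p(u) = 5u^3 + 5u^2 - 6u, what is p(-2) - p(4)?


p(-2) = -8
p(4) = 376
p(-2) - p(4) = -8 - 376 = -384


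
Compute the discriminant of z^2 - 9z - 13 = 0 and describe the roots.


D = b^2 - 4ac = (-9)^2 - 4(1)(-13) = 81 + 52 = 133
Since D > 0: two distinct irrational roots


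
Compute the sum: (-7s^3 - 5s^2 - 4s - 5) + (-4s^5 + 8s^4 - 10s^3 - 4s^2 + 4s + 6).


Align terms by degree and add:
  -7s^3 - 5s^2 - 4s - 5
  -4s^5 + 8s^4 - 10s^3 - 4s^2 + 4s + 6
= -4s^5 + 8s^4 - 17s^3 - 9s^2 + 1


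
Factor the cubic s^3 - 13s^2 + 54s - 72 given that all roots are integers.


Try integer roots (divisors of -72). s=3: p(3)=0.
Divide out (s - 3): quotient is s^2 - 10s + 24.
Factor the quadratic: (s - 6)(s - 4)
Result: (s - 3)(s - 6)(s - 4)


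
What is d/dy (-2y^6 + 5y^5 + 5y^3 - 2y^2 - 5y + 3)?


Apply the power rule term by term:
  d/dy(-2y^6) = -12y^5
  d/dy(5y^5) = 25y^4
  d/dy(5y^3) = 15y^2
  d/dy(-2y^2) = -4y
  d/dy(-5y) = -5
  d/dy(3) = 0
p'(y) = -12y^5 + 25y^4 + 15y^2 - 4y - 5


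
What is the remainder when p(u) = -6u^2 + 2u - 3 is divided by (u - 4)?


By the Remainder Theorem, the remainder equals p(4):
  -6*(4)^2 = -96
  2*(4)^1 = 8
  constant: -3
Sum: -96 + 8 - 3 = -91


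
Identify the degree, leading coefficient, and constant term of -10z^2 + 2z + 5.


Highest power of z is 2, with coefficient -10. Constant term is 5.
Degree = 2, leading coefficient = -10, constant term = 5


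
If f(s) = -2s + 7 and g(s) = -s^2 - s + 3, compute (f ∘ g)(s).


Substitute g(s) into f:
f(g(s)) = -2*(-s^2 - s + 3) + 7
Expand and combine: 2s^2 + 2s + 1


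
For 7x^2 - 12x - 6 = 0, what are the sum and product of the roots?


For ax^2+bx+c=0: sum = -b/a, product = c/a.
a=7, b=-12, c=-6
Sum = -(-12)/7 = 12/7
Product = (-6)/7 = -6/7


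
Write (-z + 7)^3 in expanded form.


Expand (-z + 7)^3 by repeated multiplication:
  (-z + 7)^2 = z^2 - 14z + 49
= -z^3 + 21z^2 - 147z + 343


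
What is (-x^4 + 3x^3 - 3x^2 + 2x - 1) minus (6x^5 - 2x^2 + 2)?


Distribute the minus sign:
  (-x^4 + 3x^3 - 3x^2 + 2x - 1)
- (6x^5 - 2x^2 + 2)
Negate second polynomial: -6x^5 + 2x^2 - 2
Add: -6x^5 - x^4 + 3x^3 - x^2 + 2x - 3


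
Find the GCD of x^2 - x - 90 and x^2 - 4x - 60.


Factor each:
  x^2 - x - 90 = (x - 10)(x + 9)
  x^2 - 4x - 60 = (x - 10)(x + 6)
Common monic factor: x - 10


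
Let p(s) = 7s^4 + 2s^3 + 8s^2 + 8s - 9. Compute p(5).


Using direct substitution:
  7 * (5)^4 = 4375
  2 * (5)^3 = 250
  8 * (5)^2 = 200
  8 * (5)^1 = 40
  constant: -9
Sum = 4375 + 250 + 200 + 40 - 9 = 4856


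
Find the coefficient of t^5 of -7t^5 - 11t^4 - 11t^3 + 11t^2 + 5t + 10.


Read off the coefficient of t^5: -7


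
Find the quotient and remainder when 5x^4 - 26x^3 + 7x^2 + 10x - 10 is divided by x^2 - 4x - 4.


(5x^4 - 26x^3 + 7x^2 + 10x - 10) / (x^2 - 4x - 4)
Step 1: 5x^2 * (x^2 - 4x - 4) = 5x^4 - 20x^3 - 20x^2; subtract.
Step 2: -6x * (x^2 - 4x - 4) = -6x^3 + 24x^2 + 24x; subtract.
Step 3: 3 * (x^2 - 4x - 4) = 3x^2 - 12x - 12; subtract.
Quotient: 5x^2 - 6x + 3, Remainder: -2x + 2


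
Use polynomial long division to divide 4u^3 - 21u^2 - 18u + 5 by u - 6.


(4u^3 - 21u^2 - 18u + 5) / (u - 6)
Step 1: 4u^2 * (u - 6) = 4u^3 - 24u^2; subtract.
Step 2: 3u * (u - 6) = 3u^2 - 18u; subtract.
Step 3: 0 * (u - 6) = 0; subtract.
Quotient: 4u^2 + 3u, Remainder: 5


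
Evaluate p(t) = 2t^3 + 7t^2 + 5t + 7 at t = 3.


Using direct substitution:
  2 * (3)^3 = 54
  7 * (3)^2 = 63
  5 * (3)^1 = 15
  constant: 7
Sum = 54 + 63 + 15 + 7 = 139


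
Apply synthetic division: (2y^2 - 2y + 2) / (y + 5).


Synthetic division with c = -5. Coefficients: 2, -2, 2
Bring down 2.
  2 * -5 = -10; -10 - 2 = -12
  -12 * -5 = 60; 60 + 2 = 62
Quotient: 2y - 12, Remainder: 62


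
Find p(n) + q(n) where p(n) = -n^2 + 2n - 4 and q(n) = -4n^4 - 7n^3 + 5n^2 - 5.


Align terms by degree and add:
  -n^2 + 2n - 4
  -4n^4 - 7n^3 + 5n^2 - 5
= -4n^4 - 7n^3 + 4n^2 + 2n - 9


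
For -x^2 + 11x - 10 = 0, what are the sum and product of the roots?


For ax^2+bx+c=0: sum = -b/a, product = c/a.
a=-1, b=11, c=-10
Sum = -(11)/-1 = 11
Product = (-10)/-1 = 10


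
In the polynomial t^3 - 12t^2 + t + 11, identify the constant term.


Read off the constant term: 11


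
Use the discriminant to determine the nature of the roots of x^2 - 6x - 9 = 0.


D = b^2 - 4ac = (-6)^2 - 4(1)(-9) = 36 + 36 = 72
Since D > 0: two distinct irrational roots


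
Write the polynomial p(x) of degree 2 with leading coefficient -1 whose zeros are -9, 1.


p(x) = -(x + 9)(x - 1)
Expand: -x^2 - 8x + 9


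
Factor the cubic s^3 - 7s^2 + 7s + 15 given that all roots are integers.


Try integer roots (divisors of 15). s=3: p(3)=0.
Divide out (s - 3): quotient is s^2 - 4s - 5.
Factor the quadratic: (s + 1)(s - 5)
Result: (s - 3)(s + 1)(s - 5)


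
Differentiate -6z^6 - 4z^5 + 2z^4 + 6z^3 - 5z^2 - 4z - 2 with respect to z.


Apply the power rule term by term:
  d/dz(-6z^6) = -36z^5
  d/dz(-4z^5) = -20z^4
  d/dz(2z^4) = 8z^3
  d/dz(6z^3) = 18z^2
  d/dz(-5z^2) = -10z
  d/dz(-4z) = -4
  d/dz(-2) = 0
p'(z) = -36z^5 - 20z^4 + 8z^3 + 18z^2 - 10z - 4


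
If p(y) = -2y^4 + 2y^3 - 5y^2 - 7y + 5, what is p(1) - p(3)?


p(1) = -7
p(3) = -169
p(1) - p(3) = -7 + 169 = 162


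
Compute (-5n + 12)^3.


Expand (-5n + 12)^3 by repeated multiplication:
  (-5n + 12)^2 = 25n^2 - 120n + 144
= -125n^3 + 900n^2 - 2160n + 1728


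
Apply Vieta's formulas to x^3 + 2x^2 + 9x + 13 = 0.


Monic cubic x^3+bx^2+cx+d=0: sum=-b, pairwise sum=c, product=-d.
b=2, c=9, d=13
r1+r2+r3 = -2
r1r2+r1r3+r2r3 = 9
r1r2r3 = -13


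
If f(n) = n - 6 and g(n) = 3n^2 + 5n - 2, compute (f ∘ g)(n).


Substitute g(n) into f:
f(g(n)) = 1*(3n^2 + 5n - 2) + (-6)
Expand and combine: 3n^2 + 5n - 8


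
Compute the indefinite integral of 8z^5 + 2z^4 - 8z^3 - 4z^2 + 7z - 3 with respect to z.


Reverse power rule on each term:
  ∫ 8z^5 dz = (4/3)z^6
  ∫ 2z^4 dz = (2/5)z^5
  ∫ -8z^3 dz = -2z^4
  ∫ -4z^2 dz = -(4/3)z^3
  ∫ 7z dz = (7/2)z^2
  ∫ -3 dz = -3z
F(z) = (4/3)z^6 + (2/5)z^5 - 2z^4 - (4/3)z^3 + (7/2)z^2 - 3z + C


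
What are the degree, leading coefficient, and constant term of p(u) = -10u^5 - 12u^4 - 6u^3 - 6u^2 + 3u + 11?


Highest power of u is 5, with coefficient -10. Constant term is 11.
Degree = 5, leading coefficient = -10, constant term = 11


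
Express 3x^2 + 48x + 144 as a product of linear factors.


Roots satisfy r1 + r2 = -b/a = -16 and r1*r2 = c/a = 48.
So r1 = -4, r2 = -12.
3x^2 + 48x + 144 = 3(x - r1)(x - r2) = 3(x + 4)(x + 12)


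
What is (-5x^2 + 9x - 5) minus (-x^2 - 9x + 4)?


Distribute the minus sign:
  (-5x^2 + 9x - 5)
- (-x^2 - 9x + 4)
Negate second polynomial: x^2 + 9x - 4
Add: -4x^2 + 18x - 9


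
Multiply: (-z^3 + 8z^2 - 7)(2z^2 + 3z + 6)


Distribute each term of the first polynomial:
  (-z^3)(2z^2 + 3z + 6) = -2z^5 - 3z^4 - 6z^3
  (8z^2)(2z^2 + 3z + 6) = 16z^4 + 24z^3 + 48z^2
  (-7)(2z^2 + 3z + 6) = -14z^2 - 21z - 42
Sum: -2z^5 + 13z^4 + 18z^3 + 34z^2 - 21z - 42


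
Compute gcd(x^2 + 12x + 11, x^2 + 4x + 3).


Factor each:
  x^2 + 12x + 11 = (x + 1)(x + 11)
  x^2 + 4x + 3 = (x + 1)(x + 3)
Common monic factor: x + 1


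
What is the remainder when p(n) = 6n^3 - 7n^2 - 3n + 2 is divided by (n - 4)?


By the Remainder Theorem, the remainder equals p(4):
  6*(4)^3 = 384
  -7*(4)^2 = -112
  -3*(4)^1 = -12
  constant: 2
Sum: 384 - 112 - 12 + 2 = 262


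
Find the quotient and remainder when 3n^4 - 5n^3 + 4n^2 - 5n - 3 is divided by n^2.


(3n^4 - 5n^3 + 4n^2 - 5n - 3) / (n^2)
Step 1: 3n^2 * (n^2) = 3n^4; subtract.
Step 2: -5n * (n^2) = -5n^3; subtract.
Step 3: 4 * (n^2) = 4n^2; subtract.
Quotient: 3n^2 - 5n + 4, Remainder: -5n - 3


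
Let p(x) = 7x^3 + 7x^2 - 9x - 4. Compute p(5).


Using direct substitution:
  7 * (5)^3 = 875
  7 * (5)^2 = 175
  -9 * (5)^1 = -45
  constant: -4
Sum = 875 + 175 - 45 - 4 = 1001


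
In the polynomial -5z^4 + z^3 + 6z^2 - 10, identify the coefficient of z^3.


Read off the coefficient of z^3: 1


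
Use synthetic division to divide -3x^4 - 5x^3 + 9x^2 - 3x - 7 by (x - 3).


Synthetic division with c = 3. Coefficients: -3, -5, 9, -3, -7
Bring down -3.
  -3 * 3 = -9; -9 - 5 = -14
  -14 * 3 = -42; -42 + 9 = -33
  -33 * 3 = -99; -99 - 3 = -102
  -102 * 3 = -306; -306 - 7 = -313
Quotient: -3x^3 - 14x^2 - 33x - 102, Remainder: -313


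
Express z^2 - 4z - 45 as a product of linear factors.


Roots satisfy r1 + r2 = -b/a = 4 and r1*r2 = c/a = -45.
So r1 = 9, r2 = -5.
z^2 - 4z - 45 = (z - r1)(z - r2) = (z - 9)(z + 5)


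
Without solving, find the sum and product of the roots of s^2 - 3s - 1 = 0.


For as^2+bs+c=0: sum = -b/a, product = c/a.
a=1, b=-3, c=-1
Sum = -(-3)/1 = 3
Product = (-1)/1 = -1


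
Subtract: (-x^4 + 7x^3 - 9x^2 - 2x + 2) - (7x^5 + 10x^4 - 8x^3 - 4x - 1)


Distribute the minus sign:
  (-x^4 + 7x^3 - 9x^2 - 2x + 2)
- (7x^5 + 10x^4 - 8x^3 - 4x - 1)
Negate second polynomial: -7x^5 - 10x^4 + 8x^3 + 4x + 1
Add: -7x^5 - 11x^4 + 15x^3 - 9x^2 + 2x + 3


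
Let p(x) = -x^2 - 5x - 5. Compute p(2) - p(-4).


p(2) = -19
p(-4) = -1
p(2) - p(-4) = -19 + 1 = -18


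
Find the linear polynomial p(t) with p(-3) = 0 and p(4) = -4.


p(t) = mt + b. Using p(-3)=0, p(4)=-4:
m = (0 + 4)/(-3 - 4) = 4/-7 = -4/7
b = 0 - m*(-3) = 0 - 12/7 = -12/7
p(t) = -(4/7)t - (12/7)


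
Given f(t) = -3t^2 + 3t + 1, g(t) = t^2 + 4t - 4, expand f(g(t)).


Substitute g(t) into f:
f(g(t)) = -3*(t^2 + 4t - 4)^2 + 3*(t^2 + 4t - 4) + 1
(t^2 + 4t - 4)^2 = t^4 + 8t^3 + 8t^2 - 32t + 16
Expand and combine: -3t^4 - 24t^3 - 21t^2 + 108t - 59


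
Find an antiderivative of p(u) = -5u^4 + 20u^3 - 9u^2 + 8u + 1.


Reverse power rule on each term:
  ∫ -5u^4 du = -u^5
  ∫ 20u^3 du = 5u^4
  ∫ -9u^2 du = -3u^3
  ∫ 8u du = 4u^2
  ∫ 1 du = u
F(u) = -u^5 + 5u^4 - 3u^3 + 4u^2 + u + C


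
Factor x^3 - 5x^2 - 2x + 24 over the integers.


Try integer roots (divisors of 24). x=3: p(3)=0.
Divide out (x - 3): quotient is x^2 - 2x - 8.
Factor the quadratic: (x - 4)(x + 2)
Result: (x - 3)(x - 4)(x + 2)


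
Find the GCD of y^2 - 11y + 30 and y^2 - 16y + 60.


Factor each:
  y^2 - 11y + 30 = (y - 6)(y - 5)
  y^2 - 16y + 60 = (y - 6)(y - 10)
Common monic factor: y - 6


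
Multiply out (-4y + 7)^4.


Expand (-4y + 7)^4 by repeated multiplication:
  (-4y + 7)^2 = 16y^2 - 56y + 49
  (-4y + 7)^3 = -64y^3 + 336y^2 - 588y + 343
= 256y^4 - 1792y^3 + 4704y^2 - 5488y + 2401


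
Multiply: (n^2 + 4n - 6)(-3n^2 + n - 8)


Distribute each term of the first polynomial:
  (n^2)(-3n^2 + n - 8) = -3n^4 + n^3 - 8n^2
  (4n)(-3n^2 + n - 8) = -12n^3 + 4n^2 - 32n
  (-6)(-3n^2 + n - 8) = 18n^2 - 6n + 48
Sum: -3n^4 - 11n^3 + 14n^2 - 38n + 48


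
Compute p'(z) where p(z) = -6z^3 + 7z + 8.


Apply the power rule term by term:
  d/dz(-6z^3) = -18z^2
  d/dz(7z) = 7
  d/dz(8) = 0
p'(z) = -18z^2 + 7


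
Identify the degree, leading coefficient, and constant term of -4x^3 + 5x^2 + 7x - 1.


Highest power of x is 3, with coefficient -4. Constant term is -1.
Degree = 3, leading coefficient = -4, constant term = -1


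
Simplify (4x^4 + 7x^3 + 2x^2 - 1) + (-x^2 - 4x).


Align terms by degree and add:
  4x^4 + 7x^3 + 2x^2 - 1
  -x^2 - 4x
= 4x^4 + 7x^3 + x^2 - 4x - 1


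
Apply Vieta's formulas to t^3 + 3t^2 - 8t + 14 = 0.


Monic cubic t^3+bt^2+ct+d=0: sum=-b, pairwise sum=c, product=-d.
b=3, c=-8, d=14
r1+r2+r3 = -3
r1r2+r1r3+r2r3 = -8
r1r2r3 = -14


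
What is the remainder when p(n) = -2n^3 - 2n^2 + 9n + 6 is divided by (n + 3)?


By the Remainder Theorem, the remainder equals p(-3):
  -2*(-3)^3 = 54
  -2*(-3)^2 = -18
  9*(-3)^1 = -27
  constant: 6
Sum: 54 - 18 - 27 + 6 = 15


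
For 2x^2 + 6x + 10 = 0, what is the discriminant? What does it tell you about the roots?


D = b^2 - 4ac = (6)^2 - 4(2)(10) = 36 - 80 = -44
Since D < 0: two complex conjugate roots (no real roots)


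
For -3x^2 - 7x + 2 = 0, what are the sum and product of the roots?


For ax^2+bx+c=0: sum = -b/a, product = c/a.
a=-3, b=-7, c=2
Sum = -(-7)/-3 = -7/3
Product = (2)/-3 = -2/3


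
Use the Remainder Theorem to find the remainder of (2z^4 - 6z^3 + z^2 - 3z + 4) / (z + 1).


By the Remainder Theorem, the remainder equals p(-1):
  2*(-1)^4 = 2
  -6*(-1)^3 = 6
  1*(-1)^2 = 1
  -3*(-1)^1 = 3
  constant: 4
Sum: 2 + 6 + 1 + 3 + 4 = 16


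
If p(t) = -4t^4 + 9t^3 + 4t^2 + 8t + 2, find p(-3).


Using direct substitution:
  -4 * (-3)^4 = -324
  9 * (-3)^3 = -243
  4 * (-3)^2 = 36
  8 * (-3)^1 = -24
  constant: 2
Sum = -324 - 243 + 36 - 24 + 2 = -553


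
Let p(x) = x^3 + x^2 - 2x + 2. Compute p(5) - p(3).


p(5) = 142
p(3) = 32
p(5) - p(3) = 142 - 32 = 110


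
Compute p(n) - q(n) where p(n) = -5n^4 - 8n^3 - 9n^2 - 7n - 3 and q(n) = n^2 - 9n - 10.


Distribute the minus sign:
  (-5n^4 - 8n^3 - 9n^2 - 7n - 3)
- (n^2 - 9n - 10)
Negate second polynomial: -n^2 + 9n + 10
Add: -5n^4 - 8n^3 - 10n^2 + 2n + 7


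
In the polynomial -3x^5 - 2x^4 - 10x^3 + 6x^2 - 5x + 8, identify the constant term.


Read off the constant term: 8


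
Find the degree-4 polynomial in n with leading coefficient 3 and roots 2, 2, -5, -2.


p(n) = 3(n - 2)(n - 2)(n + 5)(n + 2)
Expand: 3n^4 + 9n^3 - 42n^2 - 36n + 120


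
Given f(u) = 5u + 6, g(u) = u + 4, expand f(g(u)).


Substitute g(u) into f:
f(g(u)) = 5*(u + 4) + 6
Expand and combine: 5u + 26


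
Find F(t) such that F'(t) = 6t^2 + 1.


Reverse power rule on each term:
  ∫ 6t^2 dt = 2t^3
  ∫ 1 dt = t
F(t) = 2t^3 + t + C


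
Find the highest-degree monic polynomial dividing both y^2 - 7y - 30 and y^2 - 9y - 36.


Factor each:
  y^2 - 7y - 30 = (y + 3)(y - 10)
  y^2 - 9y - 36 = (y + 3)(y - 12)
Common monic factor: y + 3


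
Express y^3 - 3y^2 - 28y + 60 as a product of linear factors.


Try integer roots (divisors of 60). y=-5: p(-5)=0.
Divide out (y + 5): quotient is y^2 - 8y + 12.
Factor the quadratic: (y - 6)(y - 2)
Result: (y + 5)(y - 6)(y - 2)


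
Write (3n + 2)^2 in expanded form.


Expand (3n + 2)^2 by repeated multiplication:
= 9n^2 + 12n + 4


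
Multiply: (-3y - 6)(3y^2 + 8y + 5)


Distribute each term of the first polynomial:
  (-3y)(3y^2 + 8y + 5) = -9y^3 - 24y^2 - 15y
  (-6)(3y^2 + 8y + 5) = -18y^2 - 48y - 30
Sum: -9y^3 - 42y^2 - 63y - 30


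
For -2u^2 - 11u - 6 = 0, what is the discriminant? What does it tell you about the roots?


D = b^2 - 4ac = (-11)^2 - 4(-2)(-6) = 121 - 48 = 73
Since D > 0: two distinct irrational roots


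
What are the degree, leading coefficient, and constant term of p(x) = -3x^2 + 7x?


Highest power of x is 2, with coefficient -3. Constant term is 0.
Degree = 2, leading coefficient = -3, constant term = 0


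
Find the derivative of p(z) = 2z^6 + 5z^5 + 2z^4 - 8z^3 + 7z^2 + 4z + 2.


Apply the power rule term by term:
  d/dz(2z^6) = 12z^5
  d/dz(5z^5) = 25z^4
  d/dz(2z^4) = 8z^3
  d/dz(-8z^3) = -24z^2
  d/dz(7z^2) = 14z
  d/dz(4z) = 4
  d/dz(2) = 0
p'(z) = 12z^5 + 25z^4 + 8z^3 - 24z^2 + 14z + 4


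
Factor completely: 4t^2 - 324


Roots satisfy r1 + r2 = -b/a = 0 and r1*r2 = c/a = -81.
So r1 = 9, r2 = -9.
4t^2 - 324 = 4(t - r1)(t - r2) = 4(t - 9)(t + 9)


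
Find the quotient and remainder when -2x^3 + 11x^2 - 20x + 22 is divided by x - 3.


(-2x^3 + 11x^2 - 20x + 22) / (x - 3)
Step 1: -2x^2 * (x - 3) = -2x^3 + 6x^2; subtract.
Step 2: 5x * (x - 3) = 5x^2 - 15x; subtract.
Step 3: -5 * (x - 3) = -5x + 15; subtract.
Quotient: -2x^2 + 5x - 5, Remainder: 7
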